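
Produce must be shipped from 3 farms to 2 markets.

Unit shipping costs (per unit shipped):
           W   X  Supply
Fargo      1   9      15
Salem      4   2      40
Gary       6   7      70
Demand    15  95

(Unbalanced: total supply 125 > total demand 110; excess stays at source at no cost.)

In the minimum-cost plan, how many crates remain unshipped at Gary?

Minimum-cost shipments:
  Fargo->W: 15 × 1 = 15
  Salem->X: 40 × 2 = 80
  Gary->X: 55 × 7 = 385
Total cost = 480.
Gary ships 55 of its 70, leaving 15.

15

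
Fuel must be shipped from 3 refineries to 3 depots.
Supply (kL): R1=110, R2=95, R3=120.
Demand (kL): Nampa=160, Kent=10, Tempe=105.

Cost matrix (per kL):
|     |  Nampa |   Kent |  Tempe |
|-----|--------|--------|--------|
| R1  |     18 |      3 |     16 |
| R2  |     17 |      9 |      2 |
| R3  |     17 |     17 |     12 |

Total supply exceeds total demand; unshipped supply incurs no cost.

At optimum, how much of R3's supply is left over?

0

Minimum-cost shipments:
  R1–Nampa: 50 × 18 = 900
  R1–Kent: 10 × 3 = 30
  R2–Tempe: 95 × 2 = 190
  R3–Nampa: 110 × 17 = 1870
  R3–Tempe: 10 × 12 = 120
Total cost = 3110.
R3 ships 120 of its 120, leaving 0.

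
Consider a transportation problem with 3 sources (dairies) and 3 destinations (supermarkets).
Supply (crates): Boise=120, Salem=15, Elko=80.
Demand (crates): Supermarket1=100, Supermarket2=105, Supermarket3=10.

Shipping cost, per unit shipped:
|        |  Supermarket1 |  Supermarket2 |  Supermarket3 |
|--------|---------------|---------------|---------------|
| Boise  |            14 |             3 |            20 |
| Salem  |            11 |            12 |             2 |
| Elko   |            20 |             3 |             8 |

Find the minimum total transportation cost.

1720

An optimal shipping plan:
  Boise to Supermarket1: 95 crates
  Boise to Supermarket2: 25 crates
  Salem to Supermarket1: 5 crates
  Salem to Supermarket3: 10 crates
  Elko to Supermarket2: 80 crates
Total cost = 1720.
(Supply check: Boise ships 120; Salem ships 15; Elko ships 80.)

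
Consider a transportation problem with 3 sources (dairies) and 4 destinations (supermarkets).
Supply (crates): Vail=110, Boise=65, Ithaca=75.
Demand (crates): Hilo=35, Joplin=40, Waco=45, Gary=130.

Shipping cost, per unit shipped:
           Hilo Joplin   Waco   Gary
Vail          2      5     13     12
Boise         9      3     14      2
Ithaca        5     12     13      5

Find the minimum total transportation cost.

A cheapest plan:
  Vail–Hilo: 35 × 2 = 70
  Vail–Joplin: 40 × 5 = 200
  Vail–Waco: 35 × 13 = 455
  Boise–Gary: 65 × 2 = 130
  Ithaca–Waco: 10 × 13 = 130
  Ithaca–Gary: 65 × 5 = 325
Total = 70 + 200 + 455 + 130 + 130 + 325 = 1310.

1310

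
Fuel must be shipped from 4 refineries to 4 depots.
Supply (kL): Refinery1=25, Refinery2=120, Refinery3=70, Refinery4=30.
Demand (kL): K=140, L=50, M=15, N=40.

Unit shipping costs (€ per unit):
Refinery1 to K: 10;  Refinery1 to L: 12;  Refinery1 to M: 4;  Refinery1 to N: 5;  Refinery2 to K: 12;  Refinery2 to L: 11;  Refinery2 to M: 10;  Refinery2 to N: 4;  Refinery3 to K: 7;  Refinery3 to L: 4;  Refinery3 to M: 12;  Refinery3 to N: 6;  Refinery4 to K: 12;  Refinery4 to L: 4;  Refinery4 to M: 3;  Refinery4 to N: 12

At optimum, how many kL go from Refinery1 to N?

0

Solving gives:
  Refinery1 to K: 10 × €10 = €100
  Refinery1 to M: 15 × €4 = €60
  Refinery2 to K: 80 × €12 = €960
  Refinery2 to N: 40 × €4 = €160
  Refinery3 to K: 50 × €7 = €350
  Refinery3 to L: 20 × €4 = €80
  Refinery4 to L: 30 × €4 = €120
Total cost = €1830.
The route Refinery1→N is not used.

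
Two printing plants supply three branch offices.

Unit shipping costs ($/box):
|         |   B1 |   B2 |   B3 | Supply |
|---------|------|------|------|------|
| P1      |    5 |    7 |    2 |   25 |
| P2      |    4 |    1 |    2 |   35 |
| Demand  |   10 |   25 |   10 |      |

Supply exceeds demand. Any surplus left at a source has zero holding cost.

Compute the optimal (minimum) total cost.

85

Optimal allocation:
  P1–B3: 10 × $2 = $20
  P2–B1: 10 × $4 = $40
  P2–B2: 25 × $1 = $25
Total = 20 + 40 + 25 = $85.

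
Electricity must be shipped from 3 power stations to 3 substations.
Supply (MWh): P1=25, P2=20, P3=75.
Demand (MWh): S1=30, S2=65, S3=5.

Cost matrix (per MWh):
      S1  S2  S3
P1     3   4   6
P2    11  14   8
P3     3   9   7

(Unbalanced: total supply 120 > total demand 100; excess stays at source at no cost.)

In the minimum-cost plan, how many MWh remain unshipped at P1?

Minimum-cost shipments:
  P1→S2: 25 × 4 = 100
  P3→S1: 30 × 3 = 90
  P3→S2: 40 × 9 = 360
  P3→S3: 5 × 7 = 35
Total cost = 585.
P1 ships 25 of its 25, leaving 0.

0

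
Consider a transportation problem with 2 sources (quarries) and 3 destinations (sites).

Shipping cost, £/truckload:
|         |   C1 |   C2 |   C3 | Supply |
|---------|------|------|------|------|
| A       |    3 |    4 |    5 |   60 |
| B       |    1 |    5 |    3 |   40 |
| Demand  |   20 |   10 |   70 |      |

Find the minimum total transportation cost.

One minimum-cost allocation:
  A to C1: 20 × £3 = £60
  A to C2: 10 × £4 = £40
  A to C3: 30 × £5 = £150
  B to C3: 40 × £3 = £120
Total = 60 + 40 + 150 + 120 = £370.
(Supply check: A ships 60; B ships 40.)

370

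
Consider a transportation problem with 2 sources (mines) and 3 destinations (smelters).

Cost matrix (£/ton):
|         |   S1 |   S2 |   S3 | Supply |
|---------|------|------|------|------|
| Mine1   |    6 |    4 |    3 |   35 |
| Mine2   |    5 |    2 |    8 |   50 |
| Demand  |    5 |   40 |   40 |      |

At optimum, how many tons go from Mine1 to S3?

Solving gives:
  Mine1–S3: 35 tons
  Mine2–S1: 5 tons
  Mine2–S2: 40 tons
  Mine2–S3: 5 tons
Total cost = £250.
So Mine1→S3 carries 35 tons.

35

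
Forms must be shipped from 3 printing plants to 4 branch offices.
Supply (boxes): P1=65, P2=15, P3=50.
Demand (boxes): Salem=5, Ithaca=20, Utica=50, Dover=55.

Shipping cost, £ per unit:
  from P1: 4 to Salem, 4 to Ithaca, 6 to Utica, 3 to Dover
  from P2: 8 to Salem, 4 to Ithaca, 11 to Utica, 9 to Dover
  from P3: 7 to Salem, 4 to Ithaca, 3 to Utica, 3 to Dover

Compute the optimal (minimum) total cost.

An optimal shipping plan:
  P1→Salem: 5 × £4 = £20
  P1→Ithaca: 5 × £4 = £20
  P1→Dover: 55 × £3 = £165
  P2→Ithaca: 15 × £4 = £60
  P3→Utica: 50 × £3 = £150
Total = 20 + 20 + 165 + 60 + 150 = £415.

415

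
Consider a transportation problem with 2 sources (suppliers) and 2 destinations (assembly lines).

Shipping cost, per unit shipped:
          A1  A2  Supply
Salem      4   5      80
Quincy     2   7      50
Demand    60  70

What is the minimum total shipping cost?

490

A cheapest plan:
  Salem->A1: 10 batches
  Salem->A2: 70 batches
  Quincy->A1: 50 batches
Total cost = 490.
(Supply check: Salem ships 80; Quincy ships 50.)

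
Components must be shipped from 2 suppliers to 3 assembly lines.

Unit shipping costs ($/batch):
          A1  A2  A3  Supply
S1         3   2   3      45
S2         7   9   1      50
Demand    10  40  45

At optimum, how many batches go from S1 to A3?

0

The minimum-cost plan:
  S1→A1: 5 × $3 = $15
  S1→A2: 40 × $2 = $80
  S2→A1: 5 × $7 = $35
  S2→A3: 45 × $1 = $45
Total cost = $175.
The route S1→A3 is not used.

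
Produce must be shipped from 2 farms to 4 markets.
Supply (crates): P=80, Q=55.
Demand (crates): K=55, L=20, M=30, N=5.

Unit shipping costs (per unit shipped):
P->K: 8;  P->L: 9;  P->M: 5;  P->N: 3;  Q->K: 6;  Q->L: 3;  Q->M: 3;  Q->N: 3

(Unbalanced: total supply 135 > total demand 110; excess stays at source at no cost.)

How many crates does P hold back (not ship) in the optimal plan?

Minimum-cost shipments:
  P–K: 50 × 8 = 400
  P–N: 5 × 3 = 15
  Q–K: 5 × 6 = 30
  Q–L: 20 × 3 = 60
  Q–M: 30 × 3 = 90
Total cost = 595.
P ships 55 of its 80, leaving 25.

25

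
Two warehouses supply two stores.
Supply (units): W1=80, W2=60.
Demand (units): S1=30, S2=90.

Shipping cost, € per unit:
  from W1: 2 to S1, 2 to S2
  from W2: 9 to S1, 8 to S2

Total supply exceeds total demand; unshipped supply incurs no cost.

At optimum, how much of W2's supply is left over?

20

An optimal plan:
  W1→S1: 30 × €2 = €60
  W1→S2: 50 × €2 = €100
  W2→S2: 40 × €8 = €320
Total cost = €480.
W2 ships 40 of its 60, leaving 20.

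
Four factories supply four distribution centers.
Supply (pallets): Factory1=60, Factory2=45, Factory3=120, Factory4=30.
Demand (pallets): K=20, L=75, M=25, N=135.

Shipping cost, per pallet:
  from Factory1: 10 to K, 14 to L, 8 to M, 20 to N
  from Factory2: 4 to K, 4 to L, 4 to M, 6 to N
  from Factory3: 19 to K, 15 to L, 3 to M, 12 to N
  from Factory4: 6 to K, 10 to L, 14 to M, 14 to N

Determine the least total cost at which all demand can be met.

An optimal shipping plan:
  Factory1–L: 60 × 14 = 840
  Factory2–L: 5 × 4 = 20
  Factory2–N: 40 × 6 = 240
  Factory3–M: 25 × 3 = 75
  Factory3–N: 95 × 12 = 1140
  Factory4–K: 20 × 6 = 120
  Factory4–L: 10 × 10 = 100
Total = 840 + 20 + 240 + 75 + 1140 + 120 + 100 = 2535.

2535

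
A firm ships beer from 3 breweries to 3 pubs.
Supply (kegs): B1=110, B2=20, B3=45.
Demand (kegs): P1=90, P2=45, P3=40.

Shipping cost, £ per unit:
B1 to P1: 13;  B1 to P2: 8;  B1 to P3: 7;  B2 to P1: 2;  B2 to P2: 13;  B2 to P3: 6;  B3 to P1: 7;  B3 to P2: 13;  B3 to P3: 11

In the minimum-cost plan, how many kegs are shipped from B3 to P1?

45

Optimal shipments:
  B1 to P1: 25 × £13 = £325
  B1 to P2: 45 × £8 = £360
  B1 to P3: 40 × £7 = £280
  B2 to P1: 20 × £2 = £40
  B3 to P1: 45 × £7 = £315
Total cost = £1320.
So B3→P1 carries 45 kegs.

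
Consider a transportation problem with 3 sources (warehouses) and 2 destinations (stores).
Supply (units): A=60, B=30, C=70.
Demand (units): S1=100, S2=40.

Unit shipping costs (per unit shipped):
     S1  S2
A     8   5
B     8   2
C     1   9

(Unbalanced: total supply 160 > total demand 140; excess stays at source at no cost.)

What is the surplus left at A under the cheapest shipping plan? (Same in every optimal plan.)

20

Minimum-cost shipments:
  A to S1: 30 × 8 = 240
  A to S2: 10 × 5 = 50
  B to S2: 30 × 2 = 60
  C to S1: 70 × 1 = 70
Total cost = 420.
A ships 40 of its 60, leaving 20.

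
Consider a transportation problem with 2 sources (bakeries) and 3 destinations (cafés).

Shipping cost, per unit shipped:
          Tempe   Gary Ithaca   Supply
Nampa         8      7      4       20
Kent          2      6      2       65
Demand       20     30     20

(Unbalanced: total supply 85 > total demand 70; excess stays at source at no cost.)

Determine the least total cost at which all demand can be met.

265

An optimal shipping plan:
  Nampa→Gary: 5 × 7 = 35
  Kent→Tempe: 20 × 2 = 40
  Kent→Gary: 25 × 6 = 150
  Kent→Ithaca: 20 × 2 = 40
Total = 35 + 40 + 150 + 40 = 265.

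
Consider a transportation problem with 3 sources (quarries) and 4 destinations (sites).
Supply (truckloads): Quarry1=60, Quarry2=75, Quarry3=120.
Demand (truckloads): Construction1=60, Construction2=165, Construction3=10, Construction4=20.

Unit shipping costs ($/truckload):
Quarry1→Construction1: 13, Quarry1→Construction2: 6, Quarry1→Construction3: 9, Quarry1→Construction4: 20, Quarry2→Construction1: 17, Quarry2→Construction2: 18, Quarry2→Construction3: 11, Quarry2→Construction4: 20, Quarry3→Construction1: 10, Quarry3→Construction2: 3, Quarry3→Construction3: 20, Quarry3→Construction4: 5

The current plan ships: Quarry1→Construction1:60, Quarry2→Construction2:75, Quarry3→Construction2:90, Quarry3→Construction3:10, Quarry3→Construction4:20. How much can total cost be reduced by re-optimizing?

720

Current plan cost = 60·13 + 75·18 + 90·3 + 10·20 + 20·5 = $2700.
Optimal plan:
  Quarry1 to Construction2: 60 × $6 = $360
  Quarry2 to Construction1: 60 × $17 = $1020
  Quarry2 to Construction2: 5 × $18 = $90
  Quarry2 to Construction3: 10 × $11 = $110
  Quarry3 to Construction2: 100 × $3 = $300
  Quarry3 to Construction4: 20 × $5 = $100
Optimal cost = $1980.
Saving = 2700 − 1980 = $720.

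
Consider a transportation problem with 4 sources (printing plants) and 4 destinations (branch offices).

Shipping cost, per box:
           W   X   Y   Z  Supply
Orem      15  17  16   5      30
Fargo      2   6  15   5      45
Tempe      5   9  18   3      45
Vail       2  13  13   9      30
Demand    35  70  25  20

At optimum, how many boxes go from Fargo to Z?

0

Solving gives:
  Orem→Y: 25 × 16 = 400
  Orem→Z: 5 × 5 = 25
  Fargo→X: 45 × 6 = 270
  Tempe→W: 5 × 5 = 25
  Tempe→X: 25 × 9 = 225
  Tempe→Z: 15 × 3 = 45
  Vail→W: 30 × 2 = 60
Total cost = 1050.
The route Fargo→Z is not used.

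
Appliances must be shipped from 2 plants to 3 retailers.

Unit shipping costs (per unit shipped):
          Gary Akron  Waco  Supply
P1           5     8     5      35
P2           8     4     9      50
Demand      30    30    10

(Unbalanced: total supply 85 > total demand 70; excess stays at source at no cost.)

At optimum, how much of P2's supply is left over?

An optimal plan:
  P1–Gary: 25 × 5 = 125
  P1–Waco: 10 × 5 = 50
  P2–Gary: 5 × 8 = 40
  P2–Akron: 30 × 4 = 120
Total cost = 335.
P2 ships 35 of its 50, leaving 15.

15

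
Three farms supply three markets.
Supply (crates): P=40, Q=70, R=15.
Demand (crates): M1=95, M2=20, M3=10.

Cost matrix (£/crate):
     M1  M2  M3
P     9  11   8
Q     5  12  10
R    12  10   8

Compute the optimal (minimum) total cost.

860

An optimal shipping plan:
  P–M1: 25 crates
  P–M2: 5 crates
  P–M3: 10 crates
  Q–M1: 70 crates
  R–M2: 15 crates
Total cost = £860.
(Supply check: P ships 40; Q ships 70; R ships 15.)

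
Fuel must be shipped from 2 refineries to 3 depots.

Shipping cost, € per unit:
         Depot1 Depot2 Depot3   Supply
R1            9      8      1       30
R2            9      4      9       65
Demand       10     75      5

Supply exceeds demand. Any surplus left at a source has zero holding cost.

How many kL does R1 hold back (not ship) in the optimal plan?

5

An optimal plan:
  R1–Depot1: 10 kL
  R1–Depot2: 10 kL
  R1–Depot3: 5 kL
  R2–Depot2: 65 kL
Total cost = €435.
R1 ships 25 of its 30, leaving 5.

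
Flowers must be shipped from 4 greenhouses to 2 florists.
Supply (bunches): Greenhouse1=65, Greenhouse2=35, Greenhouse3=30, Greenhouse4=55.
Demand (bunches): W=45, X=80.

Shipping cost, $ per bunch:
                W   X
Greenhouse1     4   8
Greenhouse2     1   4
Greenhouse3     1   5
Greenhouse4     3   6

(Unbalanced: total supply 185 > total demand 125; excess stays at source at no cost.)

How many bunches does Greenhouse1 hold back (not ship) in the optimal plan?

An optimal plan:
  Greenhouse1->W: 5 bunches
  Greenhouse2->X: 35 bunches
  Greenhouse3->W: 30 bunches
  Greenhouse4->W: 10 bunches
  Greenhouse4->X: 45 bunches
Total cost = $490.
Greenhouse1 ships 5 of its 65, leaving 60.

60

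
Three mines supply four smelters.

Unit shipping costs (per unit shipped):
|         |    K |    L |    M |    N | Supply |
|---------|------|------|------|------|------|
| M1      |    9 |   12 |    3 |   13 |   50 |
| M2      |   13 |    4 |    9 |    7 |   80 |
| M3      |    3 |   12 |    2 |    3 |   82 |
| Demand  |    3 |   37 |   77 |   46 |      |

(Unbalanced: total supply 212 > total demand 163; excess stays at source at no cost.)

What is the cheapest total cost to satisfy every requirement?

493

An optimal shipping plan:
  M1 to M: 44 × 3 = 132
  M2 to L: 37 × 4 = 148
  M3 to K: 3 × 3 = 9
  M3 to M: 33 × 2 = 66
  M3 to N: 46 × 3 = 138
Total = 132 + 148 + 9 + 66 + 138 = 493.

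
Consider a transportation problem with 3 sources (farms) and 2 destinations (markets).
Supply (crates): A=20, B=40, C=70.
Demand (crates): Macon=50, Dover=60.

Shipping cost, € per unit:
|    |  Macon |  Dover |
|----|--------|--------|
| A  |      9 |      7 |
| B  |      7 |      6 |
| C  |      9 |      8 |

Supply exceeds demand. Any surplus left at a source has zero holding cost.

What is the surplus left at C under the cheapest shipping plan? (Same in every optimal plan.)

Minimum-cost shipments:
  A to Dover: 20 crates
  B to Dover: 40 crates
  C to Macon: 50 crates
Total cost = €830.
C ships 50 of its 70, leaving 20.

20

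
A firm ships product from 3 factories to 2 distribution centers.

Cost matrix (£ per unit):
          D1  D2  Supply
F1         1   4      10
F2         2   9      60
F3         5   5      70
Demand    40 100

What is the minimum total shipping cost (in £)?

650

Optimal allocation:
  F1->D2: 10 × £4 = £40
  F2->D1: 40 × £2 = £80
  F2->D2: 20 × £9 = £180
  F3->D2: 70 × £5 = £350
Total = 40 + 80 + 180 + 350 = £650.
(Supply check: F1 ships 10; F2 ships 60; F3 ships 70.)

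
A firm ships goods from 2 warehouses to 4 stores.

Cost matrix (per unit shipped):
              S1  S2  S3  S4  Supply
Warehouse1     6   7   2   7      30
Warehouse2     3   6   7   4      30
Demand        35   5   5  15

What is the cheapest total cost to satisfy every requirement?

Optimal allocation:
  Warehouse1→S1: 5 × 6 = 30
  Warehouse1→S2: 5 × 7 = 35
  Warehouse1→S3: 5 × 2 = 10
  Warehouse1→S4: 15 × 7 = 105
  Warehouse2→S1: 30 × 3 = 90
Total = 30 + 35 + 10 + 105 + 90 = 270.

270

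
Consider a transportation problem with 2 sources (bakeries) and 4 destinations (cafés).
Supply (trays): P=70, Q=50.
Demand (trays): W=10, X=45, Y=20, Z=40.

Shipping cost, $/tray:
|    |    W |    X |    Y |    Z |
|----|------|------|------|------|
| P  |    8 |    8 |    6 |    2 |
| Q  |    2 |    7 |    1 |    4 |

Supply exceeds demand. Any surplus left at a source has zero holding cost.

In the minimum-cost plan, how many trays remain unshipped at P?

5

An optimal plan:
  P->X: 25 × $8 = $200
  P->Z: 40 × $2 = $80
  Q->W: 10 × $2 = $20
  Q->X: 20 × $7 = $140
  Q->Y: 20 × $1 = $20
Total cost = $460.
P ships 65 of its 70, leaving 5.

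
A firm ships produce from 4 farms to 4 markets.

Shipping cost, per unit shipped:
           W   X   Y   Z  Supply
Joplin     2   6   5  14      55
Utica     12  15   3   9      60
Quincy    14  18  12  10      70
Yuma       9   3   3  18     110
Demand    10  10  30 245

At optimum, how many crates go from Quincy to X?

Optimal shipments:
  Joplin to W: 10 crates
  Joplin to Z: 45 crates
  Utica to Z: 60 crates
  Quincy to Z: 70 crates
  Yuma to X: 10 crates
  Yuma to Y: 30 crates
  Yuma to Z: 70 crates
Total cost = 3270.
The route Quincy→X is not used.

0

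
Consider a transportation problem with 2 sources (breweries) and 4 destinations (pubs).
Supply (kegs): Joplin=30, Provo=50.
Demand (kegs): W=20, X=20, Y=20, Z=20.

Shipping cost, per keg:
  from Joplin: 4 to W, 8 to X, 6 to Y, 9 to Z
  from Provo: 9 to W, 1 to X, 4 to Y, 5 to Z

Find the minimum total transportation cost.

A cheapest plan:
  Joplin→W: 20 × 4 = 80
  Joplin→Y: 10 × 6 = 60
  Provo→X: 20 × 1 = 20
  Provo→Y: 10 × 4 = 40
  Provo→Z: 20 × 5 = 100
Total = 80 + 60 + 20 + 40 + 100 = 300.
(Supply check: Joplin ships 30; Provo ships 50.)

300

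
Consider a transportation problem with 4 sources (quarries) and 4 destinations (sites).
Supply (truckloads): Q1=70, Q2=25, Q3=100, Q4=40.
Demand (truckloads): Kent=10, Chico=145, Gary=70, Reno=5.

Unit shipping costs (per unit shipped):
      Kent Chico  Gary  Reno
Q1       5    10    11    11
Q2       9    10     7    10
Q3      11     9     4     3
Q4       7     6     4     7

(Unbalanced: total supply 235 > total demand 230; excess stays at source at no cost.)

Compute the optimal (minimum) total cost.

1610

One minimum-cost allocation:
  Q1–Kent: 10 × 5 = 50
  Q1–Chico: 55 × 10 = 550
  Q2–Chico: 25 × 10 = 250
  Q3–Chico: 25 × 9 = 225
  Q3–Gary: 70 × 4 = 280
  Q3–Reno: 5 × 3 = 15
  Q4–Chico: 40 × 6 = 240
Total = 50 + 550 + 250 + 225 + 280 + 15 + 240 = 1610.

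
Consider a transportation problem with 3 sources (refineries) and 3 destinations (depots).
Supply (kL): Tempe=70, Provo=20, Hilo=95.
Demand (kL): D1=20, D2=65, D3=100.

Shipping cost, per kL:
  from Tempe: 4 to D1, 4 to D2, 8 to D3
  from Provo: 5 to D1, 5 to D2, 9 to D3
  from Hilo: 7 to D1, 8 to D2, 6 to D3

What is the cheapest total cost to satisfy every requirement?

An optimal shipping plan:
  Tempe->D2: 65 × 4 = 260
  Tempe->D3: 5 × 8 = 40
  Provo->D1: 20 × 5 = 100
  Hilo->D3: 95 × 6 = 570
Total = 260 + 40 + 100 + 570 = 970.

970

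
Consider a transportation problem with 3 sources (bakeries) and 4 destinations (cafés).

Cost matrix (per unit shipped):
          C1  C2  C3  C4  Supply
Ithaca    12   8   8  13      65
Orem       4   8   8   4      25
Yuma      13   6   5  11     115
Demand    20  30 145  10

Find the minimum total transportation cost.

An optimal shipping plan:
  Ithaca->C1: 5 × 12 = 60
  Ithaca->C2: 30 × 8 = 240
  Ithaca->C3: 30 × 8 = 240
  Orem->C1: 15 × 4 = 60
  Orem->C4: 10 × 4 = 40
  Yuma->C3: 115 × 5 = 575
Total = 60 + 240 + 240 + 60 + 40 + 575 = 1215.
(Supply check: Ithaca ships 65; Orem ships 25; Yuma ships 115.)

1215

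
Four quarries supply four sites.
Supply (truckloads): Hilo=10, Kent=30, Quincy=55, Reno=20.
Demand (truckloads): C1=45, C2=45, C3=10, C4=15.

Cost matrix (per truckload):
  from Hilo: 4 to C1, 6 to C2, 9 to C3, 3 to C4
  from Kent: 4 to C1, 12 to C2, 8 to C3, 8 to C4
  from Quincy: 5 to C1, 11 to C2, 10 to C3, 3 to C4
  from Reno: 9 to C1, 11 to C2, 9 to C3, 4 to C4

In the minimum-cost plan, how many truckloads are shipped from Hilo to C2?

Solving gives:
  Hilo to C2: 10 × 6 = 60
  Kent to C1: 30 × 4 = 120
  Quincy to C1: 15 × 5 = 75
  Quincy to C2: 25 × 11 = 275
  Quincy to C4: 15 × 3 = 45
  Reno to C2: 10 × 11 = 110
  Reno to C3: 10 × 9 = 90
Total cost = 775.
So Hilo→C2 carries 10 truckloads.

10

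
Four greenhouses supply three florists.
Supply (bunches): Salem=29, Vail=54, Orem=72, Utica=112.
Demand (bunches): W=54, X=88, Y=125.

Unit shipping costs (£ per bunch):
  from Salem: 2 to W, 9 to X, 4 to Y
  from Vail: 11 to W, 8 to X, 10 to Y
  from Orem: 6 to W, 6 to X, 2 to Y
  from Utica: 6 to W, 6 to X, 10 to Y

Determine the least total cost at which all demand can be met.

1412

A cheapest plan:
  Salem to W: 29 × £2 = £58
  Vail to X: 1 × £8 = £8
  Vail to Y: 53 × £10 = £530
  Orem to Y: 72 × £2 = £144
  Utica to W: 25 × £6 = £150
  Utica to X: 87 × £6 = £522
Total = 58 + 8 + 530 + 144 + 150 + 522 = £1412.
(Supply check: Salem ships 29; Vail ships 54; Orem ships 72; Utica ships 112.)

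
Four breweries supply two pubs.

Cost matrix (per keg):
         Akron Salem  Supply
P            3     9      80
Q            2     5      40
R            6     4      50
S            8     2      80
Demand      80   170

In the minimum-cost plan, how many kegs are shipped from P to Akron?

80

Solving gives:
  P->Akron: 80 × 3 = 240
  Q->Salem: 40 × 5 = 200
  R->Salem: 50 × 4 = 200
  S->Salem: 80 × 2 = 160
Total cost = 800.
So P→Akron carries 80 kegs.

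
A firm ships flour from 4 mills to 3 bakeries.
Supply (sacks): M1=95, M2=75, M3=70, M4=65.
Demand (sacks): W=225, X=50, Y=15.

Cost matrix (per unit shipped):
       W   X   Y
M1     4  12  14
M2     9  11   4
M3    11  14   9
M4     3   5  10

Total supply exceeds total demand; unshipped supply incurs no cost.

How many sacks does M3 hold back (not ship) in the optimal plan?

15

An optimal plan:
  M1→W: 95 × 4 = 380
  M2→W: 60 × 9 = 540
  M2→Y: 15 × 4 = 60
  M3→W: 55 × 11 = 605
  M4→W: 15 × 3 = 45
  M4→X: 50 × 5 = 250
Total cost = 1880.
M3 ships 55 of its 70, leaving 15.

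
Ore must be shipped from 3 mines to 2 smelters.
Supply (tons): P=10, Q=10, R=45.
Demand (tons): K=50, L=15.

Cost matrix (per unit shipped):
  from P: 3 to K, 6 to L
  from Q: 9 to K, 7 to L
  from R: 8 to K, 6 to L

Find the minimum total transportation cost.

Optimal allocation:
  P->K: 10 tons
  Q->K: 10 tons
  R->K: 30 tons
  R->L: 15 tons
Total cost = 450.
(Supply check: P ships 10; Q ships 10; R ships 45.)

450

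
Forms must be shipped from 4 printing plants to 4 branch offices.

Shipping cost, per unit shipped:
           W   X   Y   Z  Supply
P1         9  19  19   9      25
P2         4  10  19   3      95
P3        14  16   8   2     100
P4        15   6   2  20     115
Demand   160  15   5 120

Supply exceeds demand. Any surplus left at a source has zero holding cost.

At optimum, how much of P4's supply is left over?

An optimal plan:
  P1->W: 25 × 9 = 225
  P2->W: 75 × 4 = 300
  P2->Z: 20 × 3 = 60
  P3->Z: 100 × 2 = 200
  P4->W: 60 × 15 = 900
  P4->X: 15 × 6 = 90
  P4->Y: 5 × 2 = 10
Total cost = 1785.
P4 ships 80 of its 115, leaving 35.

35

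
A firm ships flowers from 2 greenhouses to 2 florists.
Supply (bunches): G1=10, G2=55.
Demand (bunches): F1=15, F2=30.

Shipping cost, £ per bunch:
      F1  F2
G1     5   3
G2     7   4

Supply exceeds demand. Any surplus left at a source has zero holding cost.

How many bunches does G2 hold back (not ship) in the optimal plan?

20

An optimal plan:
  G1→F1: 10 × £5 = £50
  G2→F1: 5 × £7 = £35
  G2→F2: 30 × £4 = £120
Total cost = £205.
G2 ships 35 of its 55, leaving 20.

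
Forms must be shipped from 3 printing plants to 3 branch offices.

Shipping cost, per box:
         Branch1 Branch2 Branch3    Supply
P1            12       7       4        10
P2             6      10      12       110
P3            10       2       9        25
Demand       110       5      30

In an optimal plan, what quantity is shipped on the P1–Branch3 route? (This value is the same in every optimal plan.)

The minimum-cost plan:
  P1->Branch3: 10 boxes
  P2->Branch1: 110 boxes
  P3->Branch2: 5 boxes
  P3->Branch3: 20 boxes
Total cost = 890.
So P1→Branch3 carries 10 boxes.

10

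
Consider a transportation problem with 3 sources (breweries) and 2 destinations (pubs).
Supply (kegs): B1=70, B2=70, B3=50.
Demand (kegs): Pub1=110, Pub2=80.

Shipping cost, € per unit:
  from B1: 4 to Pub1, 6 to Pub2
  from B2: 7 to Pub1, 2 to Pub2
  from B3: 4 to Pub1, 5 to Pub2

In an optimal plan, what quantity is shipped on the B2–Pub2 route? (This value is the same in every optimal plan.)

70

The minimum-cost plan:
  B1→Pub1: 70 × €4 = €280
  B2→Pub2: 70 × €2 = €140
  B3→Pub1: 40 × €4 = €160
  B3→Pub2: 10 × €5 = €50
Total cost = €630.
So B2→Pub2 carries 70 kegs.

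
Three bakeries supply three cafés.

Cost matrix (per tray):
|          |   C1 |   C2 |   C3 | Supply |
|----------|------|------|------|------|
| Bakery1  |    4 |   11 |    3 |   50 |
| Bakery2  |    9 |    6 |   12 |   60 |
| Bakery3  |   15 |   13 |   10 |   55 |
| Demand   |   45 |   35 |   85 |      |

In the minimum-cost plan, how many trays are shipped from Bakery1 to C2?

Solving gives:
  Bakery1 to C1: 20 × 4 = 80
  Bakery1 to C3: 30 × 3 = 90
  Bakery2 to C1: 25 × 9 = 225
  Bakery2 to C2: 35 × 6 = 210
  Bakery3 to C3: 55 × 10 = 550
Total cost = 1155.
The route Bakery1→C2 is not used.

0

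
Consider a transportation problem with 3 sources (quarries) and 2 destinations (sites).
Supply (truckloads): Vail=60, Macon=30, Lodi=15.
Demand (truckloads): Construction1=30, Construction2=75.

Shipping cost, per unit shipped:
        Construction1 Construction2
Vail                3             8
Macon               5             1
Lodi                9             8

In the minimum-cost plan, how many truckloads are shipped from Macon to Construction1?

The minimum-cost plan:
  Vail→Construction1: 30 truckloads
  Vail→Construction2: 30 truckloads
  Macon→Construction2: 30 truckloads
  Lodi→Construction2: 15 truckloads
Total cost = 480.
The route Macon→Construction1 is not used.

0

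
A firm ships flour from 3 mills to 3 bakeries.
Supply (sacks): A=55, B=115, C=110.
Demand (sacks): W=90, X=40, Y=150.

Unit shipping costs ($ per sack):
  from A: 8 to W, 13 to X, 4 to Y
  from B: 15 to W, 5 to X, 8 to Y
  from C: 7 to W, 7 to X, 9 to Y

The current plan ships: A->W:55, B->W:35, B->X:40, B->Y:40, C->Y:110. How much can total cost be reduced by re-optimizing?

Current plan cost = 55·8 + 35·15 + 40·5 + 40·8 + 110·9 = $2475.
Optimal plan:
  A–Y: 55 × $4 = $220
  B–X: 40 × $5 = $200
  B–Y: 75 × $8 = $600
  C–W: 90 × $7 = $630
  C–Y: 20 × $9 = $180
Optimal cost = $1830.
Saving = 2475 − 1830 = $645.

645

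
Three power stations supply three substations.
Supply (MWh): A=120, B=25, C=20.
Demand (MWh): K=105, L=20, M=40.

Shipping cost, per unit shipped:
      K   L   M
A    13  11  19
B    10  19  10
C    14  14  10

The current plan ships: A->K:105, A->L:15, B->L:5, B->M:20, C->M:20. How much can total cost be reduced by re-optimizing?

55

Current plan cost = 105·13 + 15·11 + 5·19 + 20·10 + 20·10 = 2025.
Optimal plan:
  A to K: 100 MWh
  A to L: 20 MWh
  B to K: 5 MWh
  B to M: 20 MWh
  C to M: 20 MWh
Optimal cost = 1970.
Saving = 2025 − 1970 = 55.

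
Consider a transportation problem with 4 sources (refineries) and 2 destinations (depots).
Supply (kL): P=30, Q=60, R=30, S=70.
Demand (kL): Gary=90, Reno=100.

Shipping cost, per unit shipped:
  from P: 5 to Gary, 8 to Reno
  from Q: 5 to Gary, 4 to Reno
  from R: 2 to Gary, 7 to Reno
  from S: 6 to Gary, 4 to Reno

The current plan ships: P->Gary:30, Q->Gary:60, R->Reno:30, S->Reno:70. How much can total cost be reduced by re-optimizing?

180

Current plan cost = 30·5 + 60·5 + 30·7 + 70·4 = 940.
Optimal plan:
  P–Gary: 30 × 5 = 150
  Q–Gary: 30 × 5 = 150
  Q–Reno: 30 × 4 = 120
  R–Gary: 30 × 2 = 60
  S–Reno: 70 × 4 = 280
Optimal cost = 760.
Saving = 940 − 760 = 180.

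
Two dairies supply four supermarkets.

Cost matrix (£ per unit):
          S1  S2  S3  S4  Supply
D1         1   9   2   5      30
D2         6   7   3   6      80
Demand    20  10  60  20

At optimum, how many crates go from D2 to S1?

0

Optimal shipments:
  D1–S1: 20 × £1 = £20
  D1–S3: 10 × £2 = £20
  D2–S2: 10 × £7 = £70
  D2–S3: 50 × £3 = £150
  D2–S4: 20 × £6 = £120
Total cost = £380.
The route D2→S1 is not used.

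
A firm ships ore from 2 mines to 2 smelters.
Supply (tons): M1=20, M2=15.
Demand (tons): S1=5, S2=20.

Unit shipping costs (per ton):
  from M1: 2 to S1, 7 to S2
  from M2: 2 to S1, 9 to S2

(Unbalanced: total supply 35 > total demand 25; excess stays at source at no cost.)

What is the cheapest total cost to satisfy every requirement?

150

An optimal shipping plan:
  M1→S2: 20 × 7 = 140
  M2→S1: 5 × 2 = 10
Total = 140 + 10 = 150.
(Supply check: M1 ships 20; M2 ships 5.)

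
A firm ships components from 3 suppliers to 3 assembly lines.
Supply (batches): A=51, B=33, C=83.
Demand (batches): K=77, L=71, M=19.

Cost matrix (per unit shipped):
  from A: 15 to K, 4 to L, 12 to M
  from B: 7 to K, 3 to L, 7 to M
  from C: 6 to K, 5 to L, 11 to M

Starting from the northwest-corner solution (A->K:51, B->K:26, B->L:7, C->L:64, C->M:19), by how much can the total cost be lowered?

Current plan cost = 51·15 + 26·7 + 7·3 + 64·5 + 19·11 = 1497.
Optimal plan:
  A–L: 51 batches
  B–L: 14 batches
  B–M: 19 batches
  C–K: 77 batches
  C–L: 6 batches
Optimal cost = 871.
Saving = 1497 − 871 = 626.

626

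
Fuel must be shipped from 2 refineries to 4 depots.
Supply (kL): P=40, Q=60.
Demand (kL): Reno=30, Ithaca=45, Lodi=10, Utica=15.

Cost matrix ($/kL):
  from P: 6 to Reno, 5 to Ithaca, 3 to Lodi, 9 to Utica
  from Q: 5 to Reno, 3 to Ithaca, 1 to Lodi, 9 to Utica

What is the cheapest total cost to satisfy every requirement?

455

One minimum-cost allocation:
  P to Reno: 25 × $6 = $150
  P to Utica: 15 × $9 = $135
  Q to Reno: 5 × $5 = $25
  Q to Ithaca: 45 × $3 = $135
  Q to Lodi: 10 × $1 = $10
Total = 150 + 135 + 25 + 135 + 10 = $455.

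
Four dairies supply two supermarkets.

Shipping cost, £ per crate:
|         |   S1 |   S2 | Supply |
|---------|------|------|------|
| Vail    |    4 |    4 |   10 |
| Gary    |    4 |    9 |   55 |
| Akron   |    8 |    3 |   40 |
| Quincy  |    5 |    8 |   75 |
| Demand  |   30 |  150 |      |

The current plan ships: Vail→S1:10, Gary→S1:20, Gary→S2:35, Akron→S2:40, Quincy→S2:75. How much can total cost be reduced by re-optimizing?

50

Current plan cost = 10·4 + 20·4 + 35·9 + 40·3 + 75·8 = £1155.
Optimal plan:
  Vail to S2: 10 × £4 = £40
  Gary to S1: 30 × £4 = £120
  Gary to S2: 25 × £9 = £225
  Akron to S2: 40 × £3 = £120
  Quincy to S2: 75 × £8 = £600
Optimal cost = £1105.
Saving = 1155 − 1105 = £50.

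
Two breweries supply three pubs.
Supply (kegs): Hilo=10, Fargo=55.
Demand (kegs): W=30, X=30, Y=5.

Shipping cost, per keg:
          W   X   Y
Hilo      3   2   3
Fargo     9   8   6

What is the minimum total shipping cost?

480

An optimal shipping plan:
  Hilo->W: 10 × 3 = 30
  Fargo->W: 20 × 9 = 180
  Fargo->X: 30 × 8 = 240
  Fargo->Y: 5 × 6 = 30
Total = 30 + 180 + 240 + 30 = 480.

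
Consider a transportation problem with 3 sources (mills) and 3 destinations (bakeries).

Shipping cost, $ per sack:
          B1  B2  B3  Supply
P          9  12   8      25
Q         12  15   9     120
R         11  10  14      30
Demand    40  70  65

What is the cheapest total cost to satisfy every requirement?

1890

Optimal allocation:
  P to B2: 25 × $12 = $300
  Q to B1: 40 × $12 = $480
  Q to B2: 15 × $15 = $225
  Q to B3: 65 × $9 = $585
  R to B2: 30 × $10 = $300
Total = 300 + 480 + 225 + 585 + 300 = $1890.
(Supply check: P ships 25; Q ships 120; R ships 30.)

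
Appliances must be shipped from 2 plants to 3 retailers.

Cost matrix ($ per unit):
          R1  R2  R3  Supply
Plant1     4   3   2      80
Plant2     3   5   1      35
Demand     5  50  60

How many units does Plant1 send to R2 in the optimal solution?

50

Solving gives:
  Plant1–R1: 5 units
  Plant1–R2: 50 units
  Plant1–R3: 25 units
  Plant2–R3: 35 units
Total cost = $255.
So Plant1→R2 carries 50 units.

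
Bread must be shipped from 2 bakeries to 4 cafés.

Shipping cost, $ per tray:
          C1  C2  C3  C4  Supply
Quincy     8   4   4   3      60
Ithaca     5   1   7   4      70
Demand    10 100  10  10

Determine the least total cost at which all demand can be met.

One minimum-cost allocation:
  Quincy to C1: 10 trays
  Quincy to C2: 30 trays
  Quincy to C3: 10 trays
  Quincy to C4: 10 trays
  Ithaca to C2: 70 trays
Total cost = $340.
(Supply check: Quincy ships 60; Ithaca ships 70.)

340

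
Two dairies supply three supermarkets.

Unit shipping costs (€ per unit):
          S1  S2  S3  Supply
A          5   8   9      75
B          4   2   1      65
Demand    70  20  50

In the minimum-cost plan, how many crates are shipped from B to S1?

Solving gives:
  A->S1: 70 crates
  A->S2: 5 crates
  B->S2: 15 crates
  B->S3: 50 crates
Total cost = €470.
The route B→S1 is not used.

0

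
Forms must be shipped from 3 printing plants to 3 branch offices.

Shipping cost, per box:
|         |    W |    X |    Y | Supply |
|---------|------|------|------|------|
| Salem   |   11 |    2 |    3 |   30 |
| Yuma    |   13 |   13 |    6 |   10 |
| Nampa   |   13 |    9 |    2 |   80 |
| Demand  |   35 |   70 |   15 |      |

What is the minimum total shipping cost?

905

A cheapest plan:
  Salem→X: 30 × 2 = 60
  Yuma→W: 10 × 13 = 130
  Nampa→W: 25 × 13 = 325
  Nampa→X: 40 × 9 = 360
  Nampa→Y: 15 × 2 = 30
Total = 60 + 130 + 325 + 360 + 30 = 905.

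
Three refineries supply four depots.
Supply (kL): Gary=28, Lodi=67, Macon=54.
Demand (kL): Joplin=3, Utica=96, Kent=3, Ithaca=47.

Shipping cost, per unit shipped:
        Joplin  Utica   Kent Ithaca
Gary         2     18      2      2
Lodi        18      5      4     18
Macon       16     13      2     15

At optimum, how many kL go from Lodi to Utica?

Optimal shipments:
  Gary->Joplin: 3 kL
  Gary->Ithaca: 25 kL
  Lodi->Utica: 67 kL
  Macon->Utica: 29 kL
  Macon->Kent: 3 kL
  Macon->Ithaca: 22 kL
Total cost = 1104.
So Lodi→Utica carries 67 kL.

67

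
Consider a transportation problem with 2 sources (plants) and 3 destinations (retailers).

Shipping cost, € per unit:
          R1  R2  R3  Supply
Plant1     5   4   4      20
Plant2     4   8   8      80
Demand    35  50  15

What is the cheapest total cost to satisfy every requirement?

One minimum-cost allocation:
  Plant1 to R2: 20 units
  Plant2 to R1: 35 units
  Plant2 to R2: 30 units
  Plant2 to R3: 15 units
Total cost = €580.

580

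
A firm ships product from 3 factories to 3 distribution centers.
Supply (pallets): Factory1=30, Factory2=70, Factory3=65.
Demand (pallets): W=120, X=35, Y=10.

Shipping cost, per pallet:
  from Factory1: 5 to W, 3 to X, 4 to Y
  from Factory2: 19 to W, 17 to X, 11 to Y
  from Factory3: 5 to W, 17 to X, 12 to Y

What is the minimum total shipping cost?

1655

A cheapest plan:
  Factory1 to X: 30 × 3 = 90
  Factory2 to W: 55 × 19 = 1045
  Factory2 to X: 5 × 17 = 85
  Factory2 to Y: 10 × 11 = 110
  Factory3 to W: 65 × 5 = 325
Total = 90 + 1045 + 85 + 110 + 325 = 1655.
(Supply check: Factory1 ships 30; Factory2 ships 70; Factory3 ships 65.)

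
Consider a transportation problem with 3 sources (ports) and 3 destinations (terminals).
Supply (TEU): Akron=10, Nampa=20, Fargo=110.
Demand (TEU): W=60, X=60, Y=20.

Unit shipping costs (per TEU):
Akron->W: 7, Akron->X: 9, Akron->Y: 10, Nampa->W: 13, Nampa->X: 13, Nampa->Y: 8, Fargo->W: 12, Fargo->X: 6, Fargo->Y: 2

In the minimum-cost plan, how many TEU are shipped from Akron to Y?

The minimum-cost plan:
  Akron→W: 10 × 7 = 70
  Nampa→W: 20 × 13 = 260
  Fargo→W: 30 × 12 = 360
  Fargo→X: 60 × 6 = 360
  Fargo→Y: 20 × 2 = 40
Total cost = 1090.
The route Akron→Y is not used.

0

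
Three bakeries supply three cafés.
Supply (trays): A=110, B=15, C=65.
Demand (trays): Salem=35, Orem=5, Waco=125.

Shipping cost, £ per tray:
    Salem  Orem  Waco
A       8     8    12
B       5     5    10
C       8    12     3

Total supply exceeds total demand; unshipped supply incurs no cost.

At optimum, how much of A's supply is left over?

Minimum-cost shipments:
  A->Salem: 20 trays
  A->Orem: 5 trays
  A->Waco: 60 trays
  B->Salem: 15 trays
  C->Waco: 65 trays
Total cost = £1190.
A ships 85 of its 110, leaving 25.

25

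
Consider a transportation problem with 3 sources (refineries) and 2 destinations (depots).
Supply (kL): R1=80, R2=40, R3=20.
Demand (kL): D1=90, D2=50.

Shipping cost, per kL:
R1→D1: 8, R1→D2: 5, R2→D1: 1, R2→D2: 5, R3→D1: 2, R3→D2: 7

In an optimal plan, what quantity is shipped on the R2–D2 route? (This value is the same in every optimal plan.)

The minimum-cost plan:
  R1 to D1: 30 kL
  R1 to D2: 50 kL
  R2 to D1: 40 kL
  R3 to D1: 20 kL
Total cost = 570.
The route R2→D2 is not used.

0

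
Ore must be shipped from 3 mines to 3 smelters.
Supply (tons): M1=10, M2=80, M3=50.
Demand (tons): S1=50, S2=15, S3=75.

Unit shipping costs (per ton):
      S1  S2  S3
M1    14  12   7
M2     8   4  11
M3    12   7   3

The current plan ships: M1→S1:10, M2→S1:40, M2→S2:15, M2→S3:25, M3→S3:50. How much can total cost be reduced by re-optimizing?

100

Current plan cost = 10·14 + 40·8 + 15·4 + 25·11 + 50·3 = 945.
Optimal plan:
  M1 to S3: 10 × 7 = 70
  M2 to S1: 50 × 8 = 400
  M2 to S2: 15 × 4 = 60
  M2 to S3: 15 × 11 = 165
  M3 to S3: 50 × 3 = 150
Optimal cost = 845.
Saving = 945 − 845 = 100.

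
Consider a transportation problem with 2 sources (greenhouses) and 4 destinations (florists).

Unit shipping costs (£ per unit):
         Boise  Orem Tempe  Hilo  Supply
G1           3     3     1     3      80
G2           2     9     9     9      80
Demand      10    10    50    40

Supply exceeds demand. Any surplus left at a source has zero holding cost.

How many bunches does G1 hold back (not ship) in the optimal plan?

An optimal plan:
  G1->Orem: 10 bunches
  G1->Tempe: 50 bunches
  G1->Hilo: 20 bunches
  G2->Boise: 10 bunches
  G2->Hilo: 20 bunches
Total cost = £340.
G1 ships 80 of its 80, leaving 0.

0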